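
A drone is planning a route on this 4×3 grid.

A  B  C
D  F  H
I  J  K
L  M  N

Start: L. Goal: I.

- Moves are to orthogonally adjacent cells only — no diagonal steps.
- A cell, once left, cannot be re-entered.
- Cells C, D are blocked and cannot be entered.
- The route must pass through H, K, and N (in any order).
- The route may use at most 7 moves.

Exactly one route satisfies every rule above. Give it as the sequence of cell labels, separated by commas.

L, M, N, K, H, F, J, I

The 7-move cap with required stops at H, K, N leaves no slack for detours.
Route from L: 2× right (reaching N), 2× up (reaching H), left to F, down to J, left to I — 7 moves in all.
Check: all required cells visited; 7 ≤ 7 moves.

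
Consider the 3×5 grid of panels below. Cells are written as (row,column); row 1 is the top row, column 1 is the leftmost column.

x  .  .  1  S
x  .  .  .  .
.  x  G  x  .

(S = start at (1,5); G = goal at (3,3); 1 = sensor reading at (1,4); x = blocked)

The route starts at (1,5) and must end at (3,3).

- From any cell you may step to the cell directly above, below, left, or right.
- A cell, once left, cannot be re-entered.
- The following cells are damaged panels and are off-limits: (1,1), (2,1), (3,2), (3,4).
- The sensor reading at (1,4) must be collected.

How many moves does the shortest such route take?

4

Any route passes through (1,4) somewhere between (1,5) and (3,3). Summing Manhattan distances along the two legs ((1,5) → (1,4) → (3,3)) gives a lower bound of 1 + 3 = 4 moves.
A route of 4 moves achieves this: (1,5) → (1,4) → (2,4) → (2,3) → (3,3).
Since 4 matches the lower bound, it is optimal.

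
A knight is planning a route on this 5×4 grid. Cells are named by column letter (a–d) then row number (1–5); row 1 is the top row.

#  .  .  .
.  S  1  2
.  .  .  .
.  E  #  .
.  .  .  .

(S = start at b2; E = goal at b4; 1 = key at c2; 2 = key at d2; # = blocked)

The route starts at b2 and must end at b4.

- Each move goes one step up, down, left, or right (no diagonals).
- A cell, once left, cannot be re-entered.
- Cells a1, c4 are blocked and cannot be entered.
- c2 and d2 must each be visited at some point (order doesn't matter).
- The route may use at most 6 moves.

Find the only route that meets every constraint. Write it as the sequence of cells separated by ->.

b2 -> c2 -> d2 -> d3 -> c3 -> b3 -> b4

The 6-move cap with required stops at c2, d2 leaves no slack for detours.
Route from b2: 2× right (reaching d2), down to d3, 2× left (reaching b3), down to b4 — 6 moves in all.
Check: all required cells visited; 6 ≤ 6 moves.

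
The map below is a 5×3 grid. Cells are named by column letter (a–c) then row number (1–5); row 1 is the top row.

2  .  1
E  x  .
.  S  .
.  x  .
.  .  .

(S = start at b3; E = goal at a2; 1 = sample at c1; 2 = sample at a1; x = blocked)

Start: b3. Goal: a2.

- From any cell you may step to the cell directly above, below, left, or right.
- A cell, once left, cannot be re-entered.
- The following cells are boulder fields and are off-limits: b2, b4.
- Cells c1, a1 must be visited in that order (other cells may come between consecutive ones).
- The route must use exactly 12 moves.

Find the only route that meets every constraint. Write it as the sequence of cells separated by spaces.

The waypoints must appear in the order c1, a1, with no cell reused.
Route from b3: left 1 to a3, down 2 to a5, right 2 to c5, up 4 to c1, left 2 to a1, down 1 to a2 — 12 moves in all.
Check: order respected (1 at step 9, 2 at step 11); 12 moves as required.

b3 a3 a4 a5 b5 c5 c4 c3 c2 c1 b1 a1 a2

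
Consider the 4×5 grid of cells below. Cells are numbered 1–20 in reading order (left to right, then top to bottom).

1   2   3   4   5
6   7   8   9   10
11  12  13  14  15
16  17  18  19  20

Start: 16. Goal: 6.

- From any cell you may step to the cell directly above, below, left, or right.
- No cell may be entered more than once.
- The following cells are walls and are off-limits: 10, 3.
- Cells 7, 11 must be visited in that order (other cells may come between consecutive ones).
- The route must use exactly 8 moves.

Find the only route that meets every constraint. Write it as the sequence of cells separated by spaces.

The waypoints must appear in the order 7, 11, with no cell reused.
Route from 16: right 2 to 18, up 2 to 8, left 1 to 7, down 1 to 12, left 1 to 11, up 1 to 6 — 8 moves in all.
Check: order respected (7 at step 5, 11 at step 7); 8 moves as required.

16 17 18 13 8 7 12 11 6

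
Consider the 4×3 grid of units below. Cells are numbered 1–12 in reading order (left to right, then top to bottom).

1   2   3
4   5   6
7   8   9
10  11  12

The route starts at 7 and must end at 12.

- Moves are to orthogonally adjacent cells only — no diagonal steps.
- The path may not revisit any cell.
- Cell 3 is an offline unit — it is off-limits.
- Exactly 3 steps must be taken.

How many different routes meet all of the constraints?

Need simple routes of exactly 3 moves from 7 to 12 (Manhattan distance 3, so 0 moves are spent on a detour and 0 undoing it).
Enumerating: 7 10 11 12 | 7 8 11 12 | 7 8 9 12.
That gives 3 routes.

3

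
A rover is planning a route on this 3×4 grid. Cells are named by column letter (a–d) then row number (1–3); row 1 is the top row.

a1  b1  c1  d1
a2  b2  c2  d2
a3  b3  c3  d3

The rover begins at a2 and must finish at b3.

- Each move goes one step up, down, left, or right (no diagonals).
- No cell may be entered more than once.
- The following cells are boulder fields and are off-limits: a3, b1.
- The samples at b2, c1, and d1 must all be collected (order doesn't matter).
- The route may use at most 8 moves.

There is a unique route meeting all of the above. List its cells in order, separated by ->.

Any route must reach b2, c1, and d1 and still end at b3 within 8 moves, so the order of the required stops is forced.
Route from a2: 2× right (reaching c2), up to c1, right to d1, 2× down (reaching d3), 2× left (reaching b3) — 8 moves in all.
Check: all required cells visited; 8 ≤ 8 moves.

a2 -> b2 -> c2 -> c1 -> d1 -> d2 -> d3 -> c3 -> b3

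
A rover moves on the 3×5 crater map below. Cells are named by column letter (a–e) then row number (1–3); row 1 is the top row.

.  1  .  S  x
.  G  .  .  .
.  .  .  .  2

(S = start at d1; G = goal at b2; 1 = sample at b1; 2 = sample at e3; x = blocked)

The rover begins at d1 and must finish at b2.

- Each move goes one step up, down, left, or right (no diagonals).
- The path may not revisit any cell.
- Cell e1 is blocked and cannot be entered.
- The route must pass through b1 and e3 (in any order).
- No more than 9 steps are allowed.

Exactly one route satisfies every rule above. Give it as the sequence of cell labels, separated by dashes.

The budget equals the shortest possible length, so every move has to be on a shortest route through the required cells.
Route from d1: down 1 to d2, right 1 to e2, down 1 to e3, left 2 to c3, up 2 to c1, left 1 to b1, down 1 to b2 — 9 moves in all.
Check: all required cells visited; 9 ≤ 9 moves.

d1 - d2 - e2 - e3 - d3 - c3 - c2 - c1 - b1 - b2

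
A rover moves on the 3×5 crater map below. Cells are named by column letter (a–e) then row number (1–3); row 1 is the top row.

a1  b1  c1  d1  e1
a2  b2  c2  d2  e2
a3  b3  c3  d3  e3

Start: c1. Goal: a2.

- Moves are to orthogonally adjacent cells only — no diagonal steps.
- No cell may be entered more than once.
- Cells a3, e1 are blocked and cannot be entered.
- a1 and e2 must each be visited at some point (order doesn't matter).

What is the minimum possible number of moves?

Any route passes through a1 and e2 in some order between c1 and a2. Summing Manhattan distances along each leg and taking the cheapest ordering (c1 → e2 → a1 → a2) gives a lower bound of 3 + 5 + 1 = 9 moves.
The shortest route satisfying every rule uses 11 moves: c1 → c2 → d2 → e2 → e3 → d3 → c3 → b3 → b2 → b1 → a1 → a2.
The no-revisit rule (legs can't share cells) pushes the minimum above the 9-move bound; an exhaustive check rules out every length from 9 to 10, leaving 11 as the minimum.

11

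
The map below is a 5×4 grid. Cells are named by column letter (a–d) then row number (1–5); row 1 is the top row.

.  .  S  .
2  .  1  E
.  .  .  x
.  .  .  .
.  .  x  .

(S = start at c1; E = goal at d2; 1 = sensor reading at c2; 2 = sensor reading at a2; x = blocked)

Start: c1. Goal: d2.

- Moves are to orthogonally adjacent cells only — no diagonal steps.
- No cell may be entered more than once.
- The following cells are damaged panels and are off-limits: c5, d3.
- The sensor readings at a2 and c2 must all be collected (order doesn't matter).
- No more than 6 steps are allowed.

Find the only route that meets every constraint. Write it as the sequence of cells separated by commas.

Any route must reach a2 and c2 and still end at d2 within 6 moves, so the order of the required stops is forced.
Route from c1: left 2 to a1, down 1 to a2, right 3 to d2 — 6 moves in all.
Check: all required cells visited; 6 ≤ 6 moves.

c1, b1, a1, a2, b2, c2, d2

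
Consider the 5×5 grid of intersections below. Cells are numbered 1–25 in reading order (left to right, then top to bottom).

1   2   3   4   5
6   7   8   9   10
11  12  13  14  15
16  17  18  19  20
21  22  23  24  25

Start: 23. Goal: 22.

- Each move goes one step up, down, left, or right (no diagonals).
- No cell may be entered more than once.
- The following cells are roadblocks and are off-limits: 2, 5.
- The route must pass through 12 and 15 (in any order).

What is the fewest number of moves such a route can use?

Any route passes through 12 and 15 in some order between 23 and 22. Summing Manhattan distances along each leg and taking the cheapest ordering (23 → 15 → 12 → 22) gives a lower bound of 4 + 3 + 2 = 9 moves.
A route of 9 moves achieves this: 23 → 18 → 19 → 20 → 15 → 14 → 13 → 12 → 17 → 22.
Since 9 matches the lower bound, it is optimal.

9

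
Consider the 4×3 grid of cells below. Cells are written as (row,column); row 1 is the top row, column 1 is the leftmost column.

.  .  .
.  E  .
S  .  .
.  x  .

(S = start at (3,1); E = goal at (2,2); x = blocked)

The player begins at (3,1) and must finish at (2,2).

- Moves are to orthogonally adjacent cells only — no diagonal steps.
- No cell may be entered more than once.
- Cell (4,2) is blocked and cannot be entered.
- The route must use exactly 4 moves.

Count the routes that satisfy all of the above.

2

Need simple routes of exactly 4 moves from (3,1) to (2,2) (Manhattan distance 2, so 1 moves are spent on a detour and 1 undoing it).
Enumerating: (3,1) (2,1) (1,1) (1,2) (2,2) | (3,1) (3,2) (3,3) (2,3) (2,2).
That gives 2 routes.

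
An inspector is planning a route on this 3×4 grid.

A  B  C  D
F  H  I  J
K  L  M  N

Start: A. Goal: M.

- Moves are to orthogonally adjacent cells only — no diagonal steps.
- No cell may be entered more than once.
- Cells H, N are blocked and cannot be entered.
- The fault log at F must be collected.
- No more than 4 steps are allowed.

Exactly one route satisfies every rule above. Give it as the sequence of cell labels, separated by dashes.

A - F - K - L - M

The budget equals the shortest possible length, so every move has to be on a shortest route through the required cells.
Route from A: down 2 to K, right 2 to M — 4 moves in all.
Check: all required cells visited; 4 ≤ 4 moves.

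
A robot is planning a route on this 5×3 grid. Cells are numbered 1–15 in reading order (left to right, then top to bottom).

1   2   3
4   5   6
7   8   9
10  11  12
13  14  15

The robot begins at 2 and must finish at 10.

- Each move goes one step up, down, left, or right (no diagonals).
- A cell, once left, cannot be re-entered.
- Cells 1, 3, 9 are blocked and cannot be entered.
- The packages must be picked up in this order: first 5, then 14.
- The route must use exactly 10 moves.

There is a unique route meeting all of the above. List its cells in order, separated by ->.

The waypoints must appear in the order 5, 14, with no cell reused.
Route from 2: down to 5, left to 4, down to 7, right to 8, down to 11, right to 12, down to 15, 2× left (reaching 13), up to 10 — 10 moves in all.
Check: order respected (5 at step 1, 14 at step 8); 10 moves as required.

2 -> 5 -> 4 -> 7 -> 8 -> 11 -> 12 -> 15 -> 14 -> 13 -> 10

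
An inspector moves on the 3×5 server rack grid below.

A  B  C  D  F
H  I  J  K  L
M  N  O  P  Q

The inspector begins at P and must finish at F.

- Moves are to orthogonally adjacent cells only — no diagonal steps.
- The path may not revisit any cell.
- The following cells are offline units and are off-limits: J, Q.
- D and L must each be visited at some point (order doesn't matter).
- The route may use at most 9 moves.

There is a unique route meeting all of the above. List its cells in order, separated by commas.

Any route must reach D and L and still end at F within 9 moves, so the order of the required stops is forced.
Route from P: left 2 to N, up 2 to B, right 2 to D, down 1 to K, right 1 to L, up 1 to F — 9 moves in all.
Check: all required cells visited; 9 ≤ 9 moves.

P, O, N, I, B, C, D, K, L, F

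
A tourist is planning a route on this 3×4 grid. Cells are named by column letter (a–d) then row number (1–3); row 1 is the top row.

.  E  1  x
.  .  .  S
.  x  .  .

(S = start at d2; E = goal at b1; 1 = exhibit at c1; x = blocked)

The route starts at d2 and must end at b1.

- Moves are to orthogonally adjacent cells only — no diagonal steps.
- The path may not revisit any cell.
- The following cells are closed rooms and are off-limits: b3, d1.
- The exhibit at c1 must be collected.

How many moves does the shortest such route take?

Any route passes through c1 somewhere between d2 and b1. Summing Manhattan distances along the two legs (d2 → c1 → b1) gives a lower bound of 2 + 1 = 3 moves.
A route of 3 moves achieves this: d2 → c2 → c1 → b1.
Since 3 matches the lower bound, it is optimal.

3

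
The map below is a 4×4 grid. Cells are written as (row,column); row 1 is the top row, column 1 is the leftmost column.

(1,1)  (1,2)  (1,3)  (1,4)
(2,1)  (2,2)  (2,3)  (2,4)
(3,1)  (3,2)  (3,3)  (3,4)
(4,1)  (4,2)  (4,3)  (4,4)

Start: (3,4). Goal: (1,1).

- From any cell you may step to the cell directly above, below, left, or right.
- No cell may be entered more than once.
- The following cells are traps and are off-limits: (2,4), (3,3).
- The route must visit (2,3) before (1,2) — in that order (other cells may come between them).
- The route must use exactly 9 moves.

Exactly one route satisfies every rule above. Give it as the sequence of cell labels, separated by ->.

The waypoints must appear in the order (2,3), (1,2), with no cell reused.
Route from (3,4): down 1 to (4,4), left 2 to (4,2), up 2 to (2,2), right 1 to (2,3), up 1 to (1,3), left 2 to (1,1) — 9 moves in all.
Check: order respected ((2,3) at step 6, (1,2) at step 8); 9 moves as required.

(3,4) -> (4,4) -> (4,3) -> (4,2) -> (3,2) -> (2,2) -> (2,3) -> (1,3) -> (1,2) -> (1,1)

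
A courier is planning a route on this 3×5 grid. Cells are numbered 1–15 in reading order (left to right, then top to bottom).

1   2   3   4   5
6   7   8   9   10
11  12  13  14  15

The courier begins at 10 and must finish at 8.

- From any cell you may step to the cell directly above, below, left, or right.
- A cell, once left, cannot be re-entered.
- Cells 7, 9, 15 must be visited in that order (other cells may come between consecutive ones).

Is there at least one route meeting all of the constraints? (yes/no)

no

Ignoring the required order, 9 revisit-free routes from 10 to 8 pass through all of 7, 9, and 15; the waypoint orders that occur are 15 → 9 → 7 (6); 15 → 7 → 9 (3) — never 7 → 9 → 15.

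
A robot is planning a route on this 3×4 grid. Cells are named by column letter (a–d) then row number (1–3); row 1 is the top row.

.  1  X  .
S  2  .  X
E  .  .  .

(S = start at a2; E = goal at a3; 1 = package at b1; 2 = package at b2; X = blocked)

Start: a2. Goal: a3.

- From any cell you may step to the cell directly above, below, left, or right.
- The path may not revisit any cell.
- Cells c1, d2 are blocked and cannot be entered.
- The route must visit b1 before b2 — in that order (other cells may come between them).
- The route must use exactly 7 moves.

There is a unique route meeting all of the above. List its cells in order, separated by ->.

a2 -> a1 -> b1 -> b2 -> c2 -> c3 -> b3 -> a3

The waypoints must appear in the order b1, b2, with no cell reused.
Route from a2: up to a1, right to b1, down to b2, right to c2, down to c3, 2× left (reaching a3) — 7 moves in all.
Check: order respected (1 at step 2, 2 at step 3); 7 moves as required.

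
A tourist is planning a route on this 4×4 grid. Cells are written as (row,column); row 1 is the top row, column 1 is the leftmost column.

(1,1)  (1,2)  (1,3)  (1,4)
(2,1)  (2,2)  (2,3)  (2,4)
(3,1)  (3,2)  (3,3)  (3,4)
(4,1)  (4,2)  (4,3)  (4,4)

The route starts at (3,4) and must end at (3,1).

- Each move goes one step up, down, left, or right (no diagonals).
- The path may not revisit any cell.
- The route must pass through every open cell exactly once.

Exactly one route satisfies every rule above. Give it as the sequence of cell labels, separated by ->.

(3,4) -> (4,4) -> (4,3) -> (3,3) -> (2,3) -> (2,4) -> (1,4) -> (1,3) -> (1,2) -> (1,1) -> (2,1) -> (2,2) -> (3,2) -> (4,2) -> (4,1) -> (3,1)

Need to visit all 16 open cells exactly once, starting at (3,4) and ending at (3,1).
Route from (3,4): down 1 to (4,4), left 1 to (4,3), up 2 to (2,3), right 1 to (2,4), up 1 to (1,4), left 3 to (1,1), down 1 to (2,1), right 1 to (2,2), down 2 to (4,2), left 1 to (4,1), up 1 to (3,1) — 15 moves in all.
Check: all 16 open cells covered.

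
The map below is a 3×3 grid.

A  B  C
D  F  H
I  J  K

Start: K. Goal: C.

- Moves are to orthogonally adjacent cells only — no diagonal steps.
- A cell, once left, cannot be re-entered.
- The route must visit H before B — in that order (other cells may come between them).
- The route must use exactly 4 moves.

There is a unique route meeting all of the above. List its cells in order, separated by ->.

The waypoints must appear in the order H, B, with no cell reused.
Route from K: up to H, left to F, up to B, right to C — 4 moves in all.
Check: order respected (H at step 1, B at step 3); 4 moves as required.

K -> H -> F -> B -> C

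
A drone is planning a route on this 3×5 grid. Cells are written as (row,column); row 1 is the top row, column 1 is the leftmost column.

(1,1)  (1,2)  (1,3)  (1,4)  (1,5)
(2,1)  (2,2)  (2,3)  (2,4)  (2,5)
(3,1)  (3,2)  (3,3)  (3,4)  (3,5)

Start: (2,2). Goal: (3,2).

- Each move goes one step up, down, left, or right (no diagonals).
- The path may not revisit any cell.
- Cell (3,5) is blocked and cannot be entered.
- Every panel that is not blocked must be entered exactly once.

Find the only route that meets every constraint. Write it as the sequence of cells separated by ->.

Need to visit all 14 open cells exactly once, starting at (2,2) and ending at (3,2).
Cell (3,1) has only two open neighbours ((2,1) and (3,2)), so the path must pass straight through it: one of those is the cell it's entered from and the other is where it exits.
Route from (2,2): right to (2,3), down to (3,3), right to (3,4), up to (2,4), right to (2,5), up to (1,5), 4× left (reaching (1,1)), 2× down (reaching (3,1)), right to (3,2) — 13 moves in all.
Check: all 14 open cells covered.

(2,2) -> (2,3) -> (3,3) -> (3,4) -> (2,4) -> (2,5) -> (1,5) -> (1,4) -> (1,3) -> (1,2) -> (1,1) -> (2,1) -> (3,1) -> (3,2)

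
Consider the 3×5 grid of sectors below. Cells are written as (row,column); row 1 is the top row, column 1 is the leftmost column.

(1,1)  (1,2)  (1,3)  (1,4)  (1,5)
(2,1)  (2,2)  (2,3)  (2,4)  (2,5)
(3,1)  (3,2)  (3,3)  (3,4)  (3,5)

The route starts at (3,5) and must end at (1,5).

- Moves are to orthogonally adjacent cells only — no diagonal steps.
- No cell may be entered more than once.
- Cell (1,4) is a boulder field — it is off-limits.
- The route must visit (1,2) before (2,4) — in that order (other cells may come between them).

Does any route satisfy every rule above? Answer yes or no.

One route that works: (3,5) → (3,4) → (3,3) → (3,2) → (2,2) → (1,2) → (1,3) → (2,3) → (2,4) → (2,5) → (1,5).

yes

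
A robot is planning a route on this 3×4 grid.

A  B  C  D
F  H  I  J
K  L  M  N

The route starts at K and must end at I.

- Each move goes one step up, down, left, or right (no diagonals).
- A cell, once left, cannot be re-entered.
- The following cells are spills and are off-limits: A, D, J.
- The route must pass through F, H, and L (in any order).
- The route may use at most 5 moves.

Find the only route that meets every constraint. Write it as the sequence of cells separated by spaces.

The 5-move cap with required stops at F, H, L leaves no slack for detours.
Route from K: up to F, right to H, down to L, right to M, up to I — 5 moves in all.
Check: all required cells visited; 5 ≤ 5 moves.

K F H L M I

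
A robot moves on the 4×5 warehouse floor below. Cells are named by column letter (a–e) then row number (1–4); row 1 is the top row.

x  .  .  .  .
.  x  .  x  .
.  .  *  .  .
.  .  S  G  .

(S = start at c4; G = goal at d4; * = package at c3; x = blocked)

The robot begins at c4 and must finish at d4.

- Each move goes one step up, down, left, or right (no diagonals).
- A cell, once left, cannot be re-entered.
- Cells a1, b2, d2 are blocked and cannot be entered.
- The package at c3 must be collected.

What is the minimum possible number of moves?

Any route passes through c3 somewhere between c4 and d4. Summing Manhattan distances along the two legs (c4 → c3 → d4) gives a lower bound of 1 + 2 = 3 moves.
A route of 3 moves achieves this: c4 → c3 → d3 → d4.
Since 3 matches the lower bound, it is optimal.

3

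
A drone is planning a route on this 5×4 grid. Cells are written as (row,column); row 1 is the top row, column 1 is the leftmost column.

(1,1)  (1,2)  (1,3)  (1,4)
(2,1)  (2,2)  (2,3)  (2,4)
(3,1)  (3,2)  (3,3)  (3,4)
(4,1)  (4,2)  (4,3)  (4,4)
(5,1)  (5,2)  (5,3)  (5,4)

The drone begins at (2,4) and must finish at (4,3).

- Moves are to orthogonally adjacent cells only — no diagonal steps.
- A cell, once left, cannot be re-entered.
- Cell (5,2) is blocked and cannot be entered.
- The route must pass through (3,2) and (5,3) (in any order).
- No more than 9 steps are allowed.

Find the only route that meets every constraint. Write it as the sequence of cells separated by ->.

(2,4) -> (2,3) -> (2,2) -> (3,2) -> (3,3) -> (3,4) -> (4,4) -> (5,4) -> (5,3) -> (4,3)

The budget equals the shortest possible length, so every move has to be on a shortest route through the required cells.
Route from (2,4): left 2 to (2,2), down 1 to (3,2), right 2 to (3,4), down 2 to (5,4), left 1 to (5,3), up 1 to (4,3) — 9 moves in all.
Check: all required cells visited; 9 ≤ 9 moves.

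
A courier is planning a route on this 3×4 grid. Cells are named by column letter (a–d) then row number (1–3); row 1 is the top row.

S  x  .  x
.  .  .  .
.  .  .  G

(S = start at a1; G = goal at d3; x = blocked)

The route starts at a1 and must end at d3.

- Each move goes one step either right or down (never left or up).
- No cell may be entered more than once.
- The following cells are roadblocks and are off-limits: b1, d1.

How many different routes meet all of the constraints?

4

A right/down-only route from a1 to d3 makes exactly 2 down-moves and 3 right-moves in some order.
With no other constraints that would be C(5,2) = 10 routes.
Subtract routes through each blocked cell (inclusion–exclusion for overlaps): − through b1: 6 − through d1: 1 + through b1&d1: 1 → 4.
That gives 4 routes.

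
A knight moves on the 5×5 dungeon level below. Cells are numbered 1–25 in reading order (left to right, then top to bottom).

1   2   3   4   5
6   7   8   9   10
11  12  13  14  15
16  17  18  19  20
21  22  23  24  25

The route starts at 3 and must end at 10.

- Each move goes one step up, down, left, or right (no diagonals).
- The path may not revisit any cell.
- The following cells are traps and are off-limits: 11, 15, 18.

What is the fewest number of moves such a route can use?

3

The Manhattan distance from 3 to 10 is |1−2| + |3−5| = 3, so at least 3 moves are needed.
A route of 3 moves achieves this: 3 → 8 → 9 → 10.
Since 3 matches the lower bound, it is optimal.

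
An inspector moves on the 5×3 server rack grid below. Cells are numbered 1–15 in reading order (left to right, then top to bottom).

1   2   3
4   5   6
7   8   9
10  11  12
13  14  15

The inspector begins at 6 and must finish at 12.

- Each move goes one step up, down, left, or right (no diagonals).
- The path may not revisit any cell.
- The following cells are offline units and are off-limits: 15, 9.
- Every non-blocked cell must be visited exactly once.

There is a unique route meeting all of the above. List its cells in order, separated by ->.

Need to visit all 13 open cells exactly once, starting at 6 and ending at 12.
Cell 14 has only two open neighbours (11 and 13), so the path must pass straight through it: one of those is the cell it's entered from and the other is where it exits.
Route from 6: up to 3, 2× left (reaching 1), down to 4, right to 5, down to 8, left to 7, 2× down (reaching 13), right to 14, up to 11, right to 12 — 12 moves in all.
Check: all 13 open cells covered.

6 -> 3 -> 2 -> 1 -> 4 -> 5 -> 8 -> 7 -> 10 -> 13 -> 14 -> 11 -> 12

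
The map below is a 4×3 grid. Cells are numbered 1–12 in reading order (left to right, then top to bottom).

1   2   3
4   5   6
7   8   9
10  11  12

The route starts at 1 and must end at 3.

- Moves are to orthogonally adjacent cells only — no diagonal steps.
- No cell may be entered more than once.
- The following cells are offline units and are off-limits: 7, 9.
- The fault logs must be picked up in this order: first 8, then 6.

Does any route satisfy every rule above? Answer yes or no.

no

Even ignoring the required order, no revisit-free route from 1 to 3 manages to pass through all of 8 and 6: branching out from 1, every path either misses one of them or, having collected them, can no longer reach 3 without re-entering a cell.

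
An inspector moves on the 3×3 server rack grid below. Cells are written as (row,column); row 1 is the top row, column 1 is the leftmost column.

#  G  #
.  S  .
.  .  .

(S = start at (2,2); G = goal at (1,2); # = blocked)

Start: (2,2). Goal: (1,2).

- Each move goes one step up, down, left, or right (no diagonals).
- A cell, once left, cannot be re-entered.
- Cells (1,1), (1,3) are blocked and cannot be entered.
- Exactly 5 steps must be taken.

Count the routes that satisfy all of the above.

Need simple routes of exactly 5 moves from (2,2) to (1,2) (Manhattan distance 1, so 2 moves are spent on a detour and 2 undoing it).
No route satisfies every constraint, so the count is 0.

0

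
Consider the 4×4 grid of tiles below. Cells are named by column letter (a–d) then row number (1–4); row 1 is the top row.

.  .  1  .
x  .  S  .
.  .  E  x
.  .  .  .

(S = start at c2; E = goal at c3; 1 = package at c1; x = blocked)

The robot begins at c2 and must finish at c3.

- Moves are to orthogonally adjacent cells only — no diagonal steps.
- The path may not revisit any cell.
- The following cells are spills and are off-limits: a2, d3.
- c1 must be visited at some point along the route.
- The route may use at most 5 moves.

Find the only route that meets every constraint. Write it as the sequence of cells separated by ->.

The 5-move cap with required stops at c1 leaves no slack for detours.
Route from c2: up 1 to c1, left 1 to b1, down 2 to b3, right 1 to c3 — 5 moves in all.
Check: all required cells visited; 5 ≤ 5 moves.

c2 -> c1 -> b1 -> b2 -> b3 -> c3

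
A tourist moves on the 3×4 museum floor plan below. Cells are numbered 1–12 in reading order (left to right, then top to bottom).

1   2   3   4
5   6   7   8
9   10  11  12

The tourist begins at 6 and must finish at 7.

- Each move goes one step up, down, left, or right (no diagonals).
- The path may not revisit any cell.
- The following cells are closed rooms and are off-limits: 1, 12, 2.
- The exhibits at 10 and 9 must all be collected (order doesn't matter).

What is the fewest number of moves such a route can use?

Any route passes through 10 and 9 in some order between 6 and 7. Summing Manhattan distances along each leg and taking the cheapest ordering (6 → 10 → 9 → 7) gives a lower bound of 1 + 1 + 3 = 5 moves.
A route of 5 moves achieves this: 6 → 5 → 9 → 10 → 11 → 7.
Since 5 matches the lower bound, it is optimal.

5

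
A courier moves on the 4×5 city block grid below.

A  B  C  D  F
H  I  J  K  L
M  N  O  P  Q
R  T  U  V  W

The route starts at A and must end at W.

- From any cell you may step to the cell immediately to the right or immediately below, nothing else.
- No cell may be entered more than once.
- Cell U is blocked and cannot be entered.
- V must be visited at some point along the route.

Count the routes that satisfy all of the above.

A right/down-only route from A to W makes exactly 3 down-moves and 4 right-moves in some order.
With no other constraints that would be C(7,3) = 35 routes.
Split at V and multiply the segment counts (each segment already excludes blocked cells): A→V: 10; V→W: 1; product = 10.
That gives 10 routes.

10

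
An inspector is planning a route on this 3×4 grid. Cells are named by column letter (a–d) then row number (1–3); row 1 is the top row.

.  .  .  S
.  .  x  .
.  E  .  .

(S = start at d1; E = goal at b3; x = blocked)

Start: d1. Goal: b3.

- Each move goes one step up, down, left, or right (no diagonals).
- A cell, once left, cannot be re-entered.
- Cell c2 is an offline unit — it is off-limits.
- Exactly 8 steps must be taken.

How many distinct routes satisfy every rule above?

0

Need simple routes of exactly 8 moves from d1 to b3 (Manhattan distance 4, so 2 moves are spent on a detour and 2 undoing it).
No route satisfies every constraint, so the count is 0.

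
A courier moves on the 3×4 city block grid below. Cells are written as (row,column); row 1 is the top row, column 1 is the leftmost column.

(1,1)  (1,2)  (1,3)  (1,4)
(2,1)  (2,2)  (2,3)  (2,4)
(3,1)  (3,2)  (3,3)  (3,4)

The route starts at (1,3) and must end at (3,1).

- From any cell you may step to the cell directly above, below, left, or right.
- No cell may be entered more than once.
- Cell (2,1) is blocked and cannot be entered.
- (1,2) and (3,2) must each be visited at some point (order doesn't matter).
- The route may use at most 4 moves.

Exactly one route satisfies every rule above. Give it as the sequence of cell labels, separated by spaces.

The 4-move cap with required stops at (1,2), (3,2) leaves no slack for detours.
Route from (1,3): left to (1,2), 2× down (reaching (3,2)), left to (3,1) — 4 moves in all.
Check: all required cells visited; 4 ≤ 4 moves.

(1,3) (1,2) (2,2) (3,2) (3,1)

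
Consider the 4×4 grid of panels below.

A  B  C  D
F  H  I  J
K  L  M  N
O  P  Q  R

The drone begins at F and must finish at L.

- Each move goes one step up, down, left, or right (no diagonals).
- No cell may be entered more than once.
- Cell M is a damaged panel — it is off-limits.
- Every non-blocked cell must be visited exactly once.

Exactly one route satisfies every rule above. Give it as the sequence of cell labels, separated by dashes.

Need to visit all 15 open cells exactly once, starting at F and ending at L.
Route from F: up 1 to A, right 1 to B, down 1 to H, right 1 to I, up 1 to C, right 1 to D, down 3 to R, left 3 to O, up 1 to K, right 1 to L — 14 moves in all.
Check: all 15 open cells covered.

F - A - B - H - I - C - D - J - N - R - Q - P - O - K - L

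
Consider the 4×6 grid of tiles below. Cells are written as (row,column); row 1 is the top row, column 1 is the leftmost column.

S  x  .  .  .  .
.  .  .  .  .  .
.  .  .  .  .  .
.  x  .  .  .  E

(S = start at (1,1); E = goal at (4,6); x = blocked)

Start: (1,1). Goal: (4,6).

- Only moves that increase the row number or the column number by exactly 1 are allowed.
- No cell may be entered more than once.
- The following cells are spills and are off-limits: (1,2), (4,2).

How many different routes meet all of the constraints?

A right/down-only route from (1,1) to (4,6) makes exactly 3 down-moves and 5 right-moves in some order.
With no other constraints that would be C(8,3) = 56 routes.
Subtract routes through each blocked cell (inclusion–exclusion for overlaps): − through (1,2): 35 − through (4,2): 4 + through (1,2)&(4,2): 1 → 18.
That gives 18 routes.

18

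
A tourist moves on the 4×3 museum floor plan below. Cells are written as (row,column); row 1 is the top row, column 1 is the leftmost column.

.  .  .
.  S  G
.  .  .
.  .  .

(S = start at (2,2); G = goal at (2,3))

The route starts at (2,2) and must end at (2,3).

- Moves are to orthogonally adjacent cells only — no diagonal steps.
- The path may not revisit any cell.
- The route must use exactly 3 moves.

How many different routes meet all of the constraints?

Need simple routes of exactly 3 moves from (2,2) to (2,3) (Manhattan distance 1, so 1 moves are spent on a detour and 1 undoing it).
Enumerating: (2,2) (1,2) (1,3) (2,3) | (2,2) (3,2) (3,3) (2,3).
That gives 2 routes.

2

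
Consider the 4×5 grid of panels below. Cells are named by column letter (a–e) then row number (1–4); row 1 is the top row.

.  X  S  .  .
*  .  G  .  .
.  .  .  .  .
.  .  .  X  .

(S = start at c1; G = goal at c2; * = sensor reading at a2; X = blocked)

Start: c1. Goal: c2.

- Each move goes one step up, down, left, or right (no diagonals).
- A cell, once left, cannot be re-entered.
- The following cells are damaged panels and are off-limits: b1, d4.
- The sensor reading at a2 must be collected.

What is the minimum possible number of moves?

Any route passes through a2 somewhere between c1 and c2. Summing Manhattan distances along the two legs (c1 → a2 → c2) gives a lower bound of 3 + 2 = 5 moves.
The shortest route satisfying every rule uses 9 moves: c1 → d1 → d2 → d3 → c3 → b3 → a3 → a2 → b2 → c2.
The no-revisit rule (legs can't share cells) pushes the minimum above the 5-move bound; an exhaustive check rules out every length from 5 to 8 (on a 4-connected grid the length of any start-to-goal walk has the same parity as the Manhattan bound, so only lengths 5, 7, 9, … need checking), leaving 9 as the minimum.

9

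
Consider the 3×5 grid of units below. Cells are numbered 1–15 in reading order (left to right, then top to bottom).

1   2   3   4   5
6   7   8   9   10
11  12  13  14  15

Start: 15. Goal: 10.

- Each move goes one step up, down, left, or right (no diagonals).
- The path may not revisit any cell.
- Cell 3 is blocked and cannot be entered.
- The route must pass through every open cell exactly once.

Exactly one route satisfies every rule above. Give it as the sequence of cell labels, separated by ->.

15 -> 14 -> 13 -> 12 -> 11 -> 6 -> 1 -> 2 -> 7 -> 8 -> 9 -> 4 -> 5 -> 10

Need to visit all 14 open cells exactly once, starting at 15 and ending at 10.
Route from 15: left 4 to 11, up 2 to 1, right 1 to 2, down 1 to 7, right 2 to 9, up 1 to 4, right 1 to 5, down 1 to 10 — 13 moves in all.
Check: all 14 open cells covered.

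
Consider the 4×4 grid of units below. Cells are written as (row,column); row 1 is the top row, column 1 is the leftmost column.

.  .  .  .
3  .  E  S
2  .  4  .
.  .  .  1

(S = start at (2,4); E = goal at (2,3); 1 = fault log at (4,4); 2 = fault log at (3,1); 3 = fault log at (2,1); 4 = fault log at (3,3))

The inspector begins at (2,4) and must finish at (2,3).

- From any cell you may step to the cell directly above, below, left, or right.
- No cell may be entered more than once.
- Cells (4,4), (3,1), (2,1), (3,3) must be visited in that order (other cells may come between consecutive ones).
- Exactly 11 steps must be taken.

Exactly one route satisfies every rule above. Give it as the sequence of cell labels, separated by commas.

(2,4), (3,4), (4,4), (4,3), (4,2), (4,1), (3,1), (2,1), (2,2), (3,2), (3,3), (2,3)

The waypoints must appear in the order (4,4), (3,1), (2,1), (3,3), with no cell reused.
Route from (2,4): down 2 to (4,4), left 3 to (4,1), up 2 to (2,1), right 1 to (2,2), down 1 to (3,2), right 1 to (3,3), up 1 to (2,3) — 11 moves in all.
Check: order respected (1 at step 2, 2 at step 6, 3 at step 7, 4 at step 10); 11 moves as required.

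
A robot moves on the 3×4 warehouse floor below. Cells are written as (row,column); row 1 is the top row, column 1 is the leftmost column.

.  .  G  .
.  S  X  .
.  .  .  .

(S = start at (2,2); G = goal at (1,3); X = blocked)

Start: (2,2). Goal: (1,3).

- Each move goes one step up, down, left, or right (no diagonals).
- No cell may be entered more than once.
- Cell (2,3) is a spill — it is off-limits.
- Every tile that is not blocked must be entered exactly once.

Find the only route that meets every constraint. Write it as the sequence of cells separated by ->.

(2,2) -> (1,2) -> (1,1) -> (2,1) -> (3,1) -> (3,2) -> (3,3) -> (3,4) -> (2,4) -> (1,4) -> (1,3)

Need to visit all 11 open cells exactly once, starting at (2,2) and ending at (1,3).
Route from (2,2): up to (1,2), left to (1,1), 2× down (reaching (3,1)), 3× right (reaching (3,4)), 2× up (reaching (1,4)), left to (1,3) — 10 moves in all.
Check: all 11 open cells covered.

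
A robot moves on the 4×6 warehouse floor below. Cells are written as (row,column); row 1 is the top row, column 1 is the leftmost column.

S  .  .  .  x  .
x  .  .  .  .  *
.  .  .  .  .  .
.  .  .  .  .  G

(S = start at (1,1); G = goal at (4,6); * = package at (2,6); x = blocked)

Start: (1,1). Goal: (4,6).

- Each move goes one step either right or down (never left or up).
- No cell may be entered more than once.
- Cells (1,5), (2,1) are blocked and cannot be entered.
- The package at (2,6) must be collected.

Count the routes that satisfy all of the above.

A right/down-only route from (1,1) to (4,6) makes exactly 3 down-moves and 5 right-moves in some order.
With no other constraints that would be C(8,3) = 56 routes.
Split at (2,6) and multiply the segment counts (each segment already excludes blocked cells): (1,1)→(2,6): 3; (2,6)→(4,6): 1; product = 3.
That gives 3 routes.

3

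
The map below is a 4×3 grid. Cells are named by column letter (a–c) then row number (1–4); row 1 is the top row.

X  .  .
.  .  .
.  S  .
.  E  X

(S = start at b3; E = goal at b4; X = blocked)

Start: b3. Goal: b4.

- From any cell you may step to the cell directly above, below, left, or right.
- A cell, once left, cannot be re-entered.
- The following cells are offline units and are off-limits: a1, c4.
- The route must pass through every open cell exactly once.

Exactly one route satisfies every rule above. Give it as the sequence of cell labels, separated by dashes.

Need to visit all 10 open cells exactly once, starting at b3 and ending at b4.
Cell a2 has only two open neighbours (a3 and b2), so the path must pass straight through it: one of those is the cell it's entered from and the other is where it exits.
Route from b3: right to c3, 2× up (reaching c1), left to b1, down to b2, left to a2, 2× down (reaching a4), right to b4 — 9 moves in all.
Check: all 10 open cells covered.

b3 - c3 - c2 - c1 - b1 - b2 - a2 - a3 - a4 - b4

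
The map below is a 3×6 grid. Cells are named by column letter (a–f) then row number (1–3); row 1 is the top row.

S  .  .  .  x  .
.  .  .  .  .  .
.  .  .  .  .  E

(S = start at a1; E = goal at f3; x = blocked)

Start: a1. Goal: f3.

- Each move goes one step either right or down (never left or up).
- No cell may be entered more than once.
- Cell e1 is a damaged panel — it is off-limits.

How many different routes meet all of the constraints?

A right/down-only route from a1 to f3 makes exactly 2 down-moves and 5 right-moves in some order.
With no other constraints that would be C(7,2) = 21 routes.
Subtract routes through each blocked cell (inclusion–exclusion for overlaps): − through e1: 3 → 18.
That gives 18 routes.

18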